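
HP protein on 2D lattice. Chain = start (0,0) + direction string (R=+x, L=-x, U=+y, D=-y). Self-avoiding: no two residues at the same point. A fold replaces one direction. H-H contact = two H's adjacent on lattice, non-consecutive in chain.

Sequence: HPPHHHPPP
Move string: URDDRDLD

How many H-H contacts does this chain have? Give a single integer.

Positions: [(0, 0), (0, 1), (1, 1), (1, 0), (1, -1), (2, -1), (2, -2), (1, -2), (1, -3)]
H-H contact: residue 0 @(0,0) - residue 3 @(1, 0)

Answer: 1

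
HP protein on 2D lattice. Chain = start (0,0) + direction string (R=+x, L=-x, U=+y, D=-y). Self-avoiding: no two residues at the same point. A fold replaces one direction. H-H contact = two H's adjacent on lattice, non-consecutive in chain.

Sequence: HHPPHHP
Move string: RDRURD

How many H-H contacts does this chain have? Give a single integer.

Positions: [(0, 0), (1, 0), (1, -1), (2, -1), (2, 0), (3, 0), (3, -1)]
H-H contact: residue 1 @(1,0) - residue 4 @(2, 0)

Answer: 1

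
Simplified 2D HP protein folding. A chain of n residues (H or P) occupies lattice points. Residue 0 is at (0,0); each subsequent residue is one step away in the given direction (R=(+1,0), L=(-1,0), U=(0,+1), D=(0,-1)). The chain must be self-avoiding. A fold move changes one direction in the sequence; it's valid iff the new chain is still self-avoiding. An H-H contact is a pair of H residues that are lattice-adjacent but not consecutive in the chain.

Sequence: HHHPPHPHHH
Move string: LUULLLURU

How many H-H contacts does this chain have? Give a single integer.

Answer: 1

Derivation:
Positions: [(0, 0), (-1, 0), (-1, 1), (-1, 2), (-2, 2), (-3, 2), (-4, 2), (-4, 3), (-3, 3), (-3, 4)]
H-H contact: residue 5 @(-3,2) - residue 8 @(-3, 3)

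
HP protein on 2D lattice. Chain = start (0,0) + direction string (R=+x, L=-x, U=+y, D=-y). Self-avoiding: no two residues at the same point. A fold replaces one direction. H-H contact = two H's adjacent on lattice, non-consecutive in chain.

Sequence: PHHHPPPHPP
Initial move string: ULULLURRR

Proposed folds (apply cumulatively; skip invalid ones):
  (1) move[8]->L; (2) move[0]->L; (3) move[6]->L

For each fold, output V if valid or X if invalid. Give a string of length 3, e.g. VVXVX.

Initial: ULULLURRR -> [(0, 0), (0, 1), (-1, 1), (-1, 2), (-2, 2), (-3, 2), (-3, 3), (-2, 3), (-1, 3), (0, 3)]
Fold 1: move[8]->L => ULULLURRL INVALID (collision), skipped
Fold 2: move[0]->L => LLULLURRR VALID
Fold 3: move[6]->L => LLULLULRR INVALID (collision), skipped

Answer: XVX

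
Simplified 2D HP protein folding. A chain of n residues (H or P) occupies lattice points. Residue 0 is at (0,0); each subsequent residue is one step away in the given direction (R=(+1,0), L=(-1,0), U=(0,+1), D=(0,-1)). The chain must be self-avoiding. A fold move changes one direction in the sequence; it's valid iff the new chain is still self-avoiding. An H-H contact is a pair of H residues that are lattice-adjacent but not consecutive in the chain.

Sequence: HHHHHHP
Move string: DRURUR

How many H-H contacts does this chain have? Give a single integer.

Answer: 1

Derivation:
Positions: [(0, 0), (0, -1), (1, -1), (1, 0), (2, 0), (2, 1), (3, 1)]
H-H contact: residue 0 @(0,0) - residue 3 @(1, 0)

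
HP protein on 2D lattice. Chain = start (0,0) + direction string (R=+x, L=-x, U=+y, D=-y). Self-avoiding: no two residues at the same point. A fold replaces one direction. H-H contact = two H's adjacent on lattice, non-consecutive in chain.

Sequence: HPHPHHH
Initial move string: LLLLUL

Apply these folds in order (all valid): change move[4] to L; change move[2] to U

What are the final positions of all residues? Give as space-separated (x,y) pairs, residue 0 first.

Initial moves: LLLLUL
Fold: move[4]->L => LLLLLL (positions: [(0, 0), (-1, 0), (-2, 0), (-3, 0), (-4, 0), (-5, 0), (-6, 0)])
Fold: move[2]->U => LLULLL (positions: [(0, 0), (-1, 0), (-2, 0), (-2, 1), (-3, 1), (-4, 1), (-5, 1)])

Answer: (0,0) (-1,0) (-2,0) (-2,1) (-3,1) (-4,1) (-5,1)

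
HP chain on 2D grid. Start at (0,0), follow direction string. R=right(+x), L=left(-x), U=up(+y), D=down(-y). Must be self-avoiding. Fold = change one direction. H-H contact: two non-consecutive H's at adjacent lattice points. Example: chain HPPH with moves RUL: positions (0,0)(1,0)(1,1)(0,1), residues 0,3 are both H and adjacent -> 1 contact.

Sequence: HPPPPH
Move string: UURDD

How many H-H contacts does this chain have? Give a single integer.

Positions: [(0, 0), (0, 1), (0, 2), (1, 2), (1, 1), (1, 0)]
H-H contact: residue 0 @(0,0) - residue 5 @(1, 0)

Answer: 1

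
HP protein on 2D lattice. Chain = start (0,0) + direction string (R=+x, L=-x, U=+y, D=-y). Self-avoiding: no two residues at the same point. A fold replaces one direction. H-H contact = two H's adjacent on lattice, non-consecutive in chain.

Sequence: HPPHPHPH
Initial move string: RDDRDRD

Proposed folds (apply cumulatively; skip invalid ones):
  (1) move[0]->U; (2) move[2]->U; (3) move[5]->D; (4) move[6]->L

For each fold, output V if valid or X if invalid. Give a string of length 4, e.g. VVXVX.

Answer: XXVV

Derivation:
Initial: RDDRDRD -> [(0, 0), (1, 0), (1, -1), (1, -2), (2, -2), (2, -3), (3, -3), (3, -4)]
Fold 1: move[0]->U => UDDRDRD INVALID (collision), skipped
Fold 2: move[2]->U => RDURDRD INVALID (collision), skipped
Fold 3: move[5]->D => RDDRDDD VALID
Fold 4: move[6]->L => RDDRDDL VALID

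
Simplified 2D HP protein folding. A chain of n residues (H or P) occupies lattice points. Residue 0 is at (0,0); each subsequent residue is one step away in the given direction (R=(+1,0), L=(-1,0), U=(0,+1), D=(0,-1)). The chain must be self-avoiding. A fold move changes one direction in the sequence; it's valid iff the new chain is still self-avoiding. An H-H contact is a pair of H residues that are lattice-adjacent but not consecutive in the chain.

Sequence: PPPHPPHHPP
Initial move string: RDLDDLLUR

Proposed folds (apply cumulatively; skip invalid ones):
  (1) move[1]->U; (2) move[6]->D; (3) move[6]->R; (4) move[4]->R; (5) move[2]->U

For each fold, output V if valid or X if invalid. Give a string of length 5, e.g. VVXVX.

Answer: XXXXX

Derivation:
Initial: RDLDDLLUR -> [(0, 0), (1, 0), (1, -1), (0, -1), (0, -2), (0, -3), (-1, -3), (-2, -3), (-2, -2), (-1, -2)]
Fold 1: move[1]->U => RULDDLLUR INVALID (collision), skipped
Fold 2: move[6]->D => RDLDDLDUR INVALID (collision), skipped
Fold 3: move[6]->R => RDLDDLRUR INVALID (collision), skipped
Fold 4: move[4]->R => RDLDRLLUR INVALID (collision), skipped
Fold 5: move[2]->U => RDUDDLLUR INVALID (collision), skipped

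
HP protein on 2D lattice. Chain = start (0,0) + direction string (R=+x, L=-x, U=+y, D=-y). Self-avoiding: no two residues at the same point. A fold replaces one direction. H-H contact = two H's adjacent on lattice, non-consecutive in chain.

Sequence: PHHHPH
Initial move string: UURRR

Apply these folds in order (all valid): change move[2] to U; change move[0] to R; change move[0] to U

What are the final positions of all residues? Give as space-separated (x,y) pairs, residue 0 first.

Initial moves: UURRR
Fold: move[2]->U => UUURR (positions: [(0, 0), (0, 1), (0, 2), (0, 3), (1, 3), (2, 3)])
Fold: move[0]->R => RUURR (positions: [(0, 0), (1, 0), (1, 1), (1, 2), (2, 2), (3, 2)])
Fold: move[0]->U => UUURR (positions: [(0, 0), (0, 1), (0, 2), (0, 3), (1, 3), (2, 3)])

Answer: (0,0) (0,1) (0,2) (0,3) (1,3) (2,3)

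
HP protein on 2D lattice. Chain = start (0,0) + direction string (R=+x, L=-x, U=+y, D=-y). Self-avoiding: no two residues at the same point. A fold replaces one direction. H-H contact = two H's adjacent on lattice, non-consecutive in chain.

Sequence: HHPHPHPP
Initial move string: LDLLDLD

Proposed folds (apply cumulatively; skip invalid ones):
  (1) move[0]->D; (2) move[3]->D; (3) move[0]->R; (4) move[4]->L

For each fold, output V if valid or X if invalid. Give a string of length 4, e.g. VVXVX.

Answer: VVVV

Derivation:
Initial: LDLLDLD -> [(0, 0), (-1, 0), (-1, -1), (-2, -1), (-3, -1), (-3, -2), (-4, -2), (-4, -3)]
Fold 1: move[0]->D => DDLLDLD VALID
Fold 2: move[3]->D => DDLDDLD VALID
Fold 3: move[0]->R => RDLDDLD VALID
Fold 4: move[4]->L => RDLDLLD VALID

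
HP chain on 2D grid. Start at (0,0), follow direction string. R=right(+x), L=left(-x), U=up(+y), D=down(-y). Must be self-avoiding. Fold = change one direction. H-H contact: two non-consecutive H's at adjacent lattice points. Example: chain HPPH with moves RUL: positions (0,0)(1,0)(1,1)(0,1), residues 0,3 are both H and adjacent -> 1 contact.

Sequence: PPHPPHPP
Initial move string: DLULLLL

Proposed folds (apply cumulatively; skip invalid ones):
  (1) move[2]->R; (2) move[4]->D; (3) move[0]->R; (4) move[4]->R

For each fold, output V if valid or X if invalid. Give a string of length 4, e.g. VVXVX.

Initial: DLULLLL -> [(0, 0), (0, -1), (-1, -1), (-1, 0), (-2, 0), (-3, 0), (-4, 0), (-5, 0)]
Fold 1: move[2]->R => DLRLLLL INVALID (collision), skipped
Fold 2: move[4]->D => DLULDLL VALID
Fold 3: move[0]->R => RLULDLL INVALID (collision), skipped
Fold 4: move[4]->R => DLULRLL INVALID (collision), skipped

Answer: XVXX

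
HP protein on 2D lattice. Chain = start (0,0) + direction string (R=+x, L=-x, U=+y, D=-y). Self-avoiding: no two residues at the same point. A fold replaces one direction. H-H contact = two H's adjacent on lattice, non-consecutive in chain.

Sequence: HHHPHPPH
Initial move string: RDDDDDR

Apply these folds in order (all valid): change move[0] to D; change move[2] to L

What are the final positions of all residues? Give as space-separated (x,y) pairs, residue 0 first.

Answer: (0,0) (0,-1) (0,-2) (-1,-2) (-1,-3) (-1,-4) (-1,-5) (0,-5)

Derivation:
Initial moves: RDDDDDR
Fold: move[0]->D => DDDDDDR (positions: [(0, 0), (0, -1), (0, -2), (0, -3), (0, -4), (0, -5), (0, -6), (1, -6)])
Fold: move[2]->L => DDLDDDR (positions: [(0, 0), (0, -1), (0, -2), (-1, -2), (-1, -3), (-1, -4), (-1, -5), (0, -5)])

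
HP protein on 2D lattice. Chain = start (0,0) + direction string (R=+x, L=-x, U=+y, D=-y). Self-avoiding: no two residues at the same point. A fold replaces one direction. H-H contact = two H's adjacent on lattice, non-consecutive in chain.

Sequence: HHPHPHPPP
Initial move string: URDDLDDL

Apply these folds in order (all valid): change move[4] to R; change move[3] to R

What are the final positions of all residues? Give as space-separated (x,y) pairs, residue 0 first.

Initial moves: URDDLDDL
Fold: move[4]->R => URDDRDDL (positions: [(0, 0), (0, 1), (1, 1), (1, 0), (1, -1), (2, -1), (2, -2), (2, -3), (1, -3)])
Fold: move[3]->R => URDRRDDL (positions: [(0, 0), (0, 1), (1, 1), (1, 0), (2, 0), (3, 0), (3, -1), (3, -2), (2, -2)])

Answer: (0,0) (0,1) (1,1) (1,0) (2,0) (3,0) (3,-1) (3,-2) (2,-2)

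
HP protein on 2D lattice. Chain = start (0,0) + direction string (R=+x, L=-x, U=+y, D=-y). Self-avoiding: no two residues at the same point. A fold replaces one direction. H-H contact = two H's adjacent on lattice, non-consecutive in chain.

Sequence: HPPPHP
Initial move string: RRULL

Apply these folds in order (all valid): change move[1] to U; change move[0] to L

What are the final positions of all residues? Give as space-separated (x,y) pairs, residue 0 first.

Initial moves: RRULL
Fold: move[1]->U => RUULL (positions: [(0, 0), (1, 0), (1, 1), (1, 2), (0, 2), (-1, 2)])
Fold: move[0]->L => LUULL (positions: [(0, 0), (-1, 0), (-1, 1), (-1, 2), (-2, 2), (-3, 2)])

Answer: (0,0) (-1,0) (-1,1) (-1,2) (-2,2) (-3,2)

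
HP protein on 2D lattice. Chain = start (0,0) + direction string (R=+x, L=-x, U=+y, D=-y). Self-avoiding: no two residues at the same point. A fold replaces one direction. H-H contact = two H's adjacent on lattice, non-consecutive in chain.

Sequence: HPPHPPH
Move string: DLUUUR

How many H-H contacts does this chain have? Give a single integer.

Answer: 1

Derivation:
Positions: [(0, 0), (0, -1), (-1, -1), (-1, 0), (-1, 1), (-1, 2), (0, 2)]
H-H contact: residue 0 @(0,0) - residue 3 @(-1, 0)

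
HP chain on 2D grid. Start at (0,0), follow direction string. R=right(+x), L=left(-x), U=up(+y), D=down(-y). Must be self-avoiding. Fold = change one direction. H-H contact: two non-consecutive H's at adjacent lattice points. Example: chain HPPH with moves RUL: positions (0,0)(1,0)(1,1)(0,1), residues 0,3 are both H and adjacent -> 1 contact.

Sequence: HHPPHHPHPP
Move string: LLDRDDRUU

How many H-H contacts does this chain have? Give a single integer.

Positions: [(0, 0), (-1, 0), (-2, 0), (-2, -1), (-1, -1), (-1, -2), (-1, -3), (0, -3), (0, -2), (0, -1)]
H-H contact: residue 1 @(-1,0) - residue 4 @(-1, -1)

Answer: 1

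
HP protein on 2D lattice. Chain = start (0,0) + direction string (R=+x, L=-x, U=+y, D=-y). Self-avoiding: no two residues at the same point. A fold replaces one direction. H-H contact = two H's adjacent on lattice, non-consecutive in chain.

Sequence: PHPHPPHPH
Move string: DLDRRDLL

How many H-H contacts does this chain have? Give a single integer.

Positions: [(0, 0), (0, -1), (-1, -1), (-1, -2), (0, -2), (1, -2), (1, -3), (0, -3), (-1, -3)]
H-H contact: residue 3 @(-1,-2) - residue 8 @(-1, -3)

Answer: 1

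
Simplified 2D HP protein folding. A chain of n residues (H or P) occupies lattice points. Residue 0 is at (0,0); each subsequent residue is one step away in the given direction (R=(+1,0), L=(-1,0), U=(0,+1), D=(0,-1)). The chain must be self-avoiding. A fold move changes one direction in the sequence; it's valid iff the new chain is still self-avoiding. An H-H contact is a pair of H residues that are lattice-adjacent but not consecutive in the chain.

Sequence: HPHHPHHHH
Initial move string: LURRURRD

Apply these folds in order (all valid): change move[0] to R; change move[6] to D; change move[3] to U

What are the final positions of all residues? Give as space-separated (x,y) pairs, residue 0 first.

Answer: (0,0) (1,0) (1,1) (2,1) (2,2) (2,3) (3,3) (3,2) (3,1)

Derivation:
Initial moves: LURRURRD
Fold: move[0]->R => RURRURRD (positions: [(0, 0), (1, 0), (1, 1), (2, 1), (3, 1), (3, 2), (4, 2), (5, 2), (5, 1)])
Fold: move[6]->D => RURRURDD (positions: [(0, 0), (1, 0), (1, 1), (2, 1), (3, 1), (3, 2), (4, 2), (4, 1), (4, 0)])
Fold: move[3]->U => RURUURDD (positions: [(0, 0), (1, 0), (1, 1), (2, 1), (2, 2), (2, 3), (3, 3), (3, 2), (3, 1)])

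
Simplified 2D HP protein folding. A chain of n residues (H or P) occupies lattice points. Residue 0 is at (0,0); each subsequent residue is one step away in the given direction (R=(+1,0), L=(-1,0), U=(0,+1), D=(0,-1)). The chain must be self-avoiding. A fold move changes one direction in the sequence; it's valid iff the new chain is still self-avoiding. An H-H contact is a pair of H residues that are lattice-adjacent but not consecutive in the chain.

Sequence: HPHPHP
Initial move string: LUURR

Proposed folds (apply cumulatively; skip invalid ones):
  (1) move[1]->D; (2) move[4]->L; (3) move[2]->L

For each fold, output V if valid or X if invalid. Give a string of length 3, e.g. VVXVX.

Initial: LUURR -> [(0, 0), (-1, 0), (-1, 1), (-1, 2), (0, 2), (1, 2)]
Fold 1: move[1]->D => LDURR INVALID (collision), skipped
Fold 2: move[4]->L => LUURL INVALID (collision), skipped
Fold 3: move[2]->L => LULRR INVALID (collision), skipped

Answer: XXX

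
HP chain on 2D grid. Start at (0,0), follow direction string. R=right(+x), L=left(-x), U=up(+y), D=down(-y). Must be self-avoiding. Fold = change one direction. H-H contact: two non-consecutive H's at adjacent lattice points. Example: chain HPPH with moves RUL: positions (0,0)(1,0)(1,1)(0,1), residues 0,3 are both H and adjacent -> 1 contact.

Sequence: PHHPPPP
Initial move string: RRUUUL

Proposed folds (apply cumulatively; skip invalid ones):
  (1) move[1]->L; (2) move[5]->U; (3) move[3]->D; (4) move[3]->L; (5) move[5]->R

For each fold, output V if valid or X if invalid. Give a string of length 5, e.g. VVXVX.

Answer: XVXVV

Derivation:
Initial: RRUUUL -> [(0, 0), (1, 0), (2, 0), (2, 1), (2, 2), (2, 3), (1, 3)]
Fold 1: move[1]->L => RLUUUL INVALID (collision), skipped
Fold 2: move[5]->U => RRUUUU VALID
Fold 3: move[3]->D => RRUDUU INVALID (collision), skipped
Fold 4: move[3]->L => RRULUU VALID
Fold 5: move[5]->R => RRULUR VALID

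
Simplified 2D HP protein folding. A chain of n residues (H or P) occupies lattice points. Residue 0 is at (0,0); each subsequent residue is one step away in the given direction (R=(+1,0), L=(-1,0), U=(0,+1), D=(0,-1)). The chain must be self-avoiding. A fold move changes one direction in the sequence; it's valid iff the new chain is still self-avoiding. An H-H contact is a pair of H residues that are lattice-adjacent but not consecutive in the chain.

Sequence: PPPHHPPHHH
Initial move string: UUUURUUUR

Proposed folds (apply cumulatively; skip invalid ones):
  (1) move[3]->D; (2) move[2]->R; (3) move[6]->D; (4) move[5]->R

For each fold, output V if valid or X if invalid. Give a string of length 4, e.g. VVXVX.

Initial: UUUURUUUR -> [(0, 0), (0, 1), (0, 2), (0, 3), (0, 4), (1, 4), (1, 5), (1, 6), (1, 7), (2, 7)]
Fold 1: move[3]->D => UUUDRUUUR INVALID (collision), skipped
Fold 2: move[2]->R => UURURUUUR VALID
Fold 3: move[6]->D => UURURUDUR INVALID (collision), skipped
Fold 4: move[5]->R => UURURRUUR VALID

Answer: XVXV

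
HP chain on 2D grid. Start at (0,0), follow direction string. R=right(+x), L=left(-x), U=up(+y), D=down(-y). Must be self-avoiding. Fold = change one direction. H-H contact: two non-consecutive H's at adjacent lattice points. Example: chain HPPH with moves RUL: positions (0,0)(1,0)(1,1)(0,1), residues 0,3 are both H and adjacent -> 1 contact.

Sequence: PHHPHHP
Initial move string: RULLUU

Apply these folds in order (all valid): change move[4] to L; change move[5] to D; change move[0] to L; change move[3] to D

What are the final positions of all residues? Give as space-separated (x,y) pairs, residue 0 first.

Initial moves: RULLUU
Fold: move[4]->L => RULLLU (positions: [(0, 0), (1, 0), (1, 1), (0, 1), (-1, 1), (-2, 1), (-2, 2)])
Fold: move[5]->D => RULLLD (positions: [(0, 0), (1, 0), (1, 1), (0, 1), (-1, 1), (-2, 1), (-2, 0)])
Fold: move[0]->L => LULLLD (positions: [(0, 0), (-1, 0), (-1, 1), (-2, 1), (-3, 1), (-4, 1), (-4, 0)])
Fold: move[3]->D => LULDLD (positions: [(0, 0), (-1, 0), (-1, 1), (-2, 1), (-2, 0), (-3, 0), (-3, -1)])

Answer: (0,0) (-1,0) (-1,1) (-2,1) (-2,0) (-3,0) (-3,-1)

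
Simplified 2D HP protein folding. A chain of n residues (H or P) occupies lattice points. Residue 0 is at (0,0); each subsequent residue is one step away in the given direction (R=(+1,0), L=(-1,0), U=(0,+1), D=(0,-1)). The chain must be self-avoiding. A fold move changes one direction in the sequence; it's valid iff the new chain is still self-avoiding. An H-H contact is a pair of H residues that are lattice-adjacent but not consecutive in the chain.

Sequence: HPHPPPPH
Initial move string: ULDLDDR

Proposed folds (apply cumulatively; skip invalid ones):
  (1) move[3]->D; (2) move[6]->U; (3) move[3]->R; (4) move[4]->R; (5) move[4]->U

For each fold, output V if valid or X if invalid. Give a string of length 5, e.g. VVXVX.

Answer: VXXVX

Derivation:
Initial: ULDLDDR -> [(0, 0), (0, 1), (-1, 1), (-1, 0), (-2, 0), (-2, -1), (-2, -2), (-1, -2)]
Fold 1: move[3]->D => ULDDDDR VALID
Fold 2: move[6]->U => ULDDDDU INVALID (collision), skipped
Fold 3: move[3]->R => ULDRDDR INVALID (collision), skipped
Fold 4: move[4]->R => ULDDRDR VALID
Fold 5: move[4]->U => ULDDUDR INVALID (collision), skipped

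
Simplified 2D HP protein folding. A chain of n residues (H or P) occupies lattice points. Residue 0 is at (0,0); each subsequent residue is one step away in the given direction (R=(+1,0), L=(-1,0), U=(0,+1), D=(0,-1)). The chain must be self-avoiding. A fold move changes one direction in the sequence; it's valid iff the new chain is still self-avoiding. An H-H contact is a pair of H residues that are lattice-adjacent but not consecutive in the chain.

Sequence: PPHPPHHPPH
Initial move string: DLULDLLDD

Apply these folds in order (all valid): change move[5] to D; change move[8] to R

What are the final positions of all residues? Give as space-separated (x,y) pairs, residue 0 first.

Answer: (0,0) (0,-1) (-1,-1) (-1,0) (-2,0) (-2,-1) (-2,-2) (-3,-2) (-3,-3) (-2,-3)

Derivation:
Initial moves: DLULDLLDD
Fold: move[5]->D => DLULDDLDD (positions: [(0, 0), (0, -1), (-1, -1), (-1, 0), (-2, 0), (-2, -1), (-2, -2), (-3, -2), (-3, -3), (-3, -4)])
Fold: move[8]->R => DLULDDLDR (positions: [(0, 0), (0, -1), (-1, -1), (-1, 0), (-2, 0), (-2, -1), (-2, -2), (-3, -2), (-3, -3), (-2, -3)])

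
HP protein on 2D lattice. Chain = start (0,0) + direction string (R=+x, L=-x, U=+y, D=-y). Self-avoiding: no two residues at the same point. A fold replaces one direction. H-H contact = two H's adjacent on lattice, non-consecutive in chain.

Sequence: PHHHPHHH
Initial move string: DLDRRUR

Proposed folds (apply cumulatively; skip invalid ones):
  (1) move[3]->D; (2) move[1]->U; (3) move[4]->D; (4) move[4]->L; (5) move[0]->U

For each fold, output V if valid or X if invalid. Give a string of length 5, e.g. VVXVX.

Initial: DLDRRUR -> [(0, 0), (0, -1), (-1, -1), (-1, -2), (0, -2), (1, -2), (1, -1), (2, -1)]
Fold 1: move[3]->D => DLDDRUR VALID
Fold 2: move[1]->U => DUDDRUR INVALID (collision), skipped
Fold 3: move[4]->D => DLDDDUR INVALID (collision), skipped
Fold 4: move[4]->L => DLDDLUR INVALID (collision), skipped
Fold 5: move[0]->U => ULDDRUR INVALID (collision), skipped

Answer: VXXXX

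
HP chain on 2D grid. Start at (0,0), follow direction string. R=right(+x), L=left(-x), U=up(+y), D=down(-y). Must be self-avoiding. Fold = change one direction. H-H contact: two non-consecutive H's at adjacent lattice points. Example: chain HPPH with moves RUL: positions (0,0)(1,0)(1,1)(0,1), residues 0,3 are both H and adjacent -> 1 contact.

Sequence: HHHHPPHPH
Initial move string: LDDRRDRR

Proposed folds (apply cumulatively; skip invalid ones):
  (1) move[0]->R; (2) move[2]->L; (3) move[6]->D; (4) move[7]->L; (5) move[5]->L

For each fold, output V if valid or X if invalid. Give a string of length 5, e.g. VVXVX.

Answer: VXVVX

Derivation:
Initial: LDDRRDRR -> [(0, 0), (-1, 0), (-1, -1), (-1, -2), (0, -2), (1, -2), (1, -3), (2, -3), (3, -3)]
Fold 1: move[0]->R => RDDRRDRR VALID
Fold 2: move[2]->L => RDLRRDRR INVALID (collision), skipped
Fold 3: move[6]->D => RDDRRDDR VALID
Fold 4: move[7]->L => RDDRRDDL VALID
Fold 5: move[5]->L => RDDRRLDL INVALID (collision), skipped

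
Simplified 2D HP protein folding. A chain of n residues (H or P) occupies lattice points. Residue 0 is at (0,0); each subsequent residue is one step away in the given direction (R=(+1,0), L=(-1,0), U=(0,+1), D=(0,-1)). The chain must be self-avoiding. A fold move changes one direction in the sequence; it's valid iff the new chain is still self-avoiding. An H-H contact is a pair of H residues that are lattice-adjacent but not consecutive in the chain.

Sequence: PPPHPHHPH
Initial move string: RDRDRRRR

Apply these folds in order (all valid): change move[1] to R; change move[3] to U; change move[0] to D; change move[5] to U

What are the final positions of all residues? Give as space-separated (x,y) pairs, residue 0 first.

Initial moves: RDRDRRRR
Fold: move[1]->R => RRRDRRRR (positions: [(0, 0), (1, 0), (2, 0), (3, 0), (3, -1), (4, -1), (5, -1), (6, -1), (7, -1)])
Fold: move[3]->U => RRRURRRR (positions: [(0, 0), (1, 0), (2, 0), (3, 0), (3, 1), (4, 1), (5, 1), (6, 1), (7, 1)])
Fold: move[0]->D => DRRURRRR (positions: [(0, 0), (0, -1), (1, -1), (2, -1), (2, 0), (3, 0), (4, 0), (5, 0), (6, 0)])
Fold: move[5]->U => DRRURURR (positions: [(0, 0), (0, -1), (1, -1), (2, -1), (2, 0), (3, 0), (3, 1), (4, 1), (5, 1)])

Answer: (0,0) (0,-1) (1,-1) (2,-1) (2,0) (3,0) (3,1) (4,1) (5,1)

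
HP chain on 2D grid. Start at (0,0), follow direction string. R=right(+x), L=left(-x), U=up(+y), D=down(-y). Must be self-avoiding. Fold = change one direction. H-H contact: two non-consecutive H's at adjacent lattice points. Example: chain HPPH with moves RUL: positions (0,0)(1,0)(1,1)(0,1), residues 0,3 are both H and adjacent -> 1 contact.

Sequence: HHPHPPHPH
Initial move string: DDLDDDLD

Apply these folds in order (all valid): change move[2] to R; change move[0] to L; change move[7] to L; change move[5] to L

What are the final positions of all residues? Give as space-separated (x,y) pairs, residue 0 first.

Answer: (0,0) (-1,0) (-1,-1) (0,-1) (0,-2) (0,-3) (-1,-3) (-2,-3) (-3,-3)

Derivation:
Initial moves: DDLDDDLD
Fold: move[2]->R => DDRDDDLD (positions: [(0, 0), (0, -1), (0, -2), (1, -2), (1, -3), (1, -4), (1, -5), (0, -5), (0, -6)])
Fold: move[0]->L => LDRDDDLD (positions: [(0, 0), (-1, 0), (-1, -1), (0, -1), (0, -2), (0, -3), (0, -4), (-1, -4), (-1, -5)])
Fold: move[7]->L => LDRDDDLL (positions: [(0, 0), (-1, 0), (-1, -1), (0, -1), (0, -2), (0, -3), (0, -4), (-1, -4), (-2, -4)])
Fold: move[5]->L => LDRDDLLL (positions: [(0, 0), (-1, 0), (-1, -1), (0, -1), (0, -2), (0, -3), (-1, -3), (-2, -3), (-3, -3)])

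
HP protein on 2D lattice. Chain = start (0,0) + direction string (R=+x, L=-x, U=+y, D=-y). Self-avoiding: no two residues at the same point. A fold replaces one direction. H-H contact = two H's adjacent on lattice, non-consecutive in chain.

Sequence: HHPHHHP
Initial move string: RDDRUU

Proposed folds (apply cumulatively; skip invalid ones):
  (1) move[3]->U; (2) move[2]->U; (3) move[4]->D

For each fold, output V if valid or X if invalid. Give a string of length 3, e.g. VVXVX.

Answer: XXX

Derivation:
Initial: RDDRUU -> [(0, 0), (1, 0), (1, -1), (1, -2), (2, -2), (2, -1), (2, 0)]
Fold 1: move[3]->U => RDDUUU INVALID (collision), skipped
Fold 2: move[2]->U => RDURUU INVALID (collision), skipped
Fold 3: move[4]->D => RDDRDU INVALID (collision), skipped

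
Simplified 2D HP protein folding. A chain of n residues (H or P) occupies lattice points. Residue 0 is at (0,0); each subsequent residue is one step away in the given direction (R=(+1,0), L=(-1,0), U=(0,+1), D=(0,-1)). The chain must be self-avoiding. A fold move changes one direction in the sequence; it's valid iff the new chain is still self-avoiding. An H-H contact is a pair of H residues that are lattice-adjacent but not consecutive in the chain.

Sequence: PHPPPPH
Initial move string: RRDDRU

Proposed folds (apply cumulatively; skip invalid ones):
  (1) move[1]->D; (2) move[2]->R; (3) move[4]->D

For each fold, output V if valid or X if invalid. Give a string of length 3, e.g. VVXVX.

Answer: VVX

Derivation:
Initial: RRDDRU -> [(0, 0), (1, 0), (2, 0), (2, -1), (2, -2), (3, -2), (3, -1)]
Fold 1: move[1]->D => RDDDRU VALID
Fold 2: move[2]->R => RDRDRU VALID
Fold 3: move[4]->D => RDRDDU INVALID (collision), skipped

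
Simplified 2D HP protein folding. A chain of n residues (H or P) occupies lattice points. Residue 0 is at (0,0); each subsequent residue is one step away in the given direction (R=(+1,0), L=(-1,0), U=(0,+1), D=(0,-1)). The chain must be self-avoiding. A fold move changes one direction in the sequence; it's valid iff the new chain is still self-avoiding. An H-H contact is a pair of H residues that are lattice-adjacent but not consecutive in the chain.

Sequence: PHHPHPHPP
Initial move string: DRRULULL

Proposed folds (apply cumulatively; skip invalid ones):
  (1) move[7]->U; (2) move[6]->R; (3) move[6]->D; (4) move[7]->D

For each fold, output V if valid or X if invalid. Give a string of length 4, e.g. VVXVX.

Initial: DRRULULL -> [(0, 0), (0, -1), (1, -1), (2, -1), (2, 0), (1, 0), (1, 1), (0, 1), (-1, 1)]
Fold 1: move[7]->U => DRRULULU VALID
Fold 2: move[6]->R => DRRULURU VALID
Fold 3: move[6]->D => DRRULUDU INVALID (collision), skipped
Fold 4: move[7]->D => DRRULURD INVALID (collision), skipped

Answer: VVXX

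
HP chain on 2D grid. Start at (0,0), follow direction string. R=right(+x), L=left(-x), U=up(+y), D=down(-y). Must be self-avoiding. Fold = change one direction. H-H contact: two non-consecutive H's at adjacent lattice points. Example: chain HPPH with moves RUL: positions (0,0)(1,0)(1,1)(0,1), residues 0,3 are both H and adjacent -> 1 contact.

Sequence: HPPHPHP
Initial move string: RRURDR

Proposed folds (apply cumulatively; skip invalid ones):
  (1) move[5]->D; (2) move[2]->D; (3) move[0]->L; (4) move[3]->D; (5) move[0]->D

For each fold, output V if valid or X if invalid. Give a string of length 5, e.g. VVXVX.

Answer: VVXVV

Derivation:
Initial: RRURDR -> [(0, 0), (1, 0), (2, 0), (2, 1), (3, 1), (3, 0), (4, 0)]
Fold 1: move[5]->D => RRURDD VALID
Fold 2: move[2]->D => RRDRDD VALID
Fold 3: move[0]->L => LRDRDD INVALID (collision), skipped
Fold 4: move[3]->D => RRDDDD VALID
Fold 5: move[0]->D => DRDDDD VALID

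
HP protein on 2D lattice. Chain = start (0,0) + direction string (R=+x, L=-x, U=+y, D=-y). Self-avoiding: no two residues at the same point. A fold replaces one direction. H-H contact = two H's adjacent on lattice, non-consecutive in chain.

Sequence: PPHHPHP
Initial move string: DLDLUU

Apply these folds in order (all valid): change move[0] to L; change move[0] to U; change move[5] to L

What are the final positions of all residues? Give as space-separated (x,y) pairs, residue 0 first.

Answer: (0,0) (0,1) (-1,1) (-1,0) (-2,0) (-2,1) (-3,1)

Derivation:
Initial moves: DLDLUU
Fold: move[0]->L => LLDLUU (positions: [(0, 0), (-1, 0), (-2, 0), (-2, -1), (-3, -1), (-3, 0), (-3, 1)])
Fold: move[0]->U => ULDLUU (positions: [(0, 0), (0, 1), (-1, 1), (-1, 0), (-2, 0), (-2, 1), (-2, 2)])
Fold: move[5]->L => ULDLUL (positions: [(0, 0), (0, 1), (-1, 1), (-1, 0), (-2, 0), (-2, 1), (-3, 1)])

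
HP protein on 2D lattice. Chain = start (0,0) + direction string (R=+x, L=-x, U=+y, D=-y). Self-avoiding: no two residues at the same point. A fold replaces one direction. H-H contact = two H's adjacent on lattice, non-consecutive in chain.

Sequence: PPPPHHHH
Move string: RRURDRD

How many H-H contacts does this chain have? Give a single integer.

Answer: 0

Derivation:
Positions: [(0, 0), (1, 0), (2, 0), (2, 1), (3, 1), (3, 0), (4, 0), (4, -1)]
No H-H contacts found.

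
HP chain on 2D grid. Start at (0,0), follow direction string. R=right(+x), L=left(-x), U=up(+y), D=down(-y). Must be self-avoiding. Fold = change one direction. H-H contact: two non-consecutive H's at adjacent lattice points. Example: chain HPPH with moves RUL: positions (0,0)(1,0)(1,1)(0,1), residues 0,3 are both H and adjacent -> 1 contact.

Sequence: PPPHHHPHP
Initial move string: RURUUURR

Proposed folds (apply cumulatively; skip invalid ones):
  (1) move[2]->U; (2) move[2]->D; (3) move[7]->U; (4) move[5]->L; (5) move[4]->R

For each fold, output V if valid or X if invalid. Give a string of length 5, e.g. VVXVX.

Initial: RURUUURR -> [(0, 0), (1, 0), (1, 1), (2, 1), (2, 2), (2, 3), (2, 4), (3, 4), (4, 4)]
Fold 1: move[2]->U => RUUUUURR VALID
Fold 2: move[2]->D => RUDUUURR INVALID (collision), skipped
Fold 3: move[7]->U => RUUUUURU VALID
Fold 4: move[5]->L => RUUUULRU INVALID (collision), skipped
Fold 5: move[4]->R => RUUURURU VALID

Answer: VXVXV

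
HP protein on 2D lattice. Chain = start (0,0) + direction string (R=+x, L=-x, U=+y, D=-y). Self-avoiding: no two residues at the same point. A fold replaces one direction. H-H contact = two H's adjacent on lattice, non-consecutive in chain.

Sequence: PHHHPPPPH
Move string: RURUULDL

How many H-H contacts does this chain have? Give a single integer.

Answer: 0

Derivation:
Positions: [(0, 0), (1, 0), (1, 1), (2, 1), (2, 2), (2, 3), (1, 3), (1, 2), (0, 2)]
No H-H contacts found.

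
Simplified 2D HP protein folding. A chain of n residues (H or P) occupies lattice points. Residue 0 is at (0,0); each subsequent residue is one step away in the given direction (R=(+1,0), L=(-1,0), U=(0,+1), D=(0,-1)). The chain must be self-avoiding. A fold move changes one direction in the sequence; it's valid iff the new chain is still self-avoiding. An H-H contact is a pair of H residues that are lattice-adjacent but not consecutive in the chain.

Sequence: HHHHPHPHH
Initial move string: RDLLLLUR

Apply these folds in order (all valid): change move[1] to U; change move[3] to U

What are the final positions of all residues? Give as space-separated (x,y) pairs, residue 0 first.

Initial moves: RDLLLLUR
Fold: move[1]->U => RULLLLUR (positions: [(0, 0), (1, 0), (1, 1), (0, 1), (-1, 1), (-2, 1), (-3, 1), (-3, 2), (-2, 2)])
Fold: move[3]->U => RULULLUR (positions: [(0, 0), (1, 0), (1, 1), (0, 1), (0, 2), (-1, 2), (-2, 2), (-2, 3), (-1, 3)])

Answer: (0,0) (1,0) (1,1) (0,1) (0,2) (-1,2) (-2,2) (-2,3) (-1,3)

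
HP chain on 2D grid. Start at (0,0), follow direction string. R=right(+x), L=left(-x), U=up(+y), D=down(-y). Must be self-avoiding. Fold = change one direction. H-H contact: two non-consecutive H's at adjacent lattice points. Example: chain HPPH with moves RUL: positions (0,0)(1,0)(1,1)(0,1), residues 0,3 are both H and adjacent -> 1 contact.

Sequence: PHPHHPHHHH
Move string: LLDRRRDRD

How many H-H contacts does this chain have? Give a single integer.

Positions: [(0, 0), (-1, 0), (-2, 0), (-2, -1), (-1, -1), (0, -1), (1, -1), (1, -2), (2, -2), (2, -3)]
H-H contact: residue 1 @(-1,0) - residue 4 @(-1, -1)

Answer: 1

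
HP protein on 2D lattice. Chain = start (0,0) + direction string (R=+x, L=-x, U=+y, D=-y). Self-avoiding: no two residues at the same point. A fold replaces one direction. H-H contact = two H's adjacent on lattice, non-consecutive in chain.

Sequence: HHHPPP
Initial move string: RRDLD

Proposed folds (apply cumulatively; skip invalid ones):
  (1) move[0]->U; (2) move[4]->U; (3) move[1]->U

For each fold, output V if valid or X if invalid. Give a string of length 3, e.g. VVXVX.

Answer: XXX

Derivation:
Initial: RRDLD -> [(0, 0), (1, 0), (2, 0), (2, -1), (1, -1), (1, -2)]
Fold 1: move[0]->U => URDLD INVALID (collision), skipped
Fold 2: move[4]->U => RRDLU INVALID (collision), skipped
Fold 3: move[1]->U => RUDLD INVALID (collision), skipped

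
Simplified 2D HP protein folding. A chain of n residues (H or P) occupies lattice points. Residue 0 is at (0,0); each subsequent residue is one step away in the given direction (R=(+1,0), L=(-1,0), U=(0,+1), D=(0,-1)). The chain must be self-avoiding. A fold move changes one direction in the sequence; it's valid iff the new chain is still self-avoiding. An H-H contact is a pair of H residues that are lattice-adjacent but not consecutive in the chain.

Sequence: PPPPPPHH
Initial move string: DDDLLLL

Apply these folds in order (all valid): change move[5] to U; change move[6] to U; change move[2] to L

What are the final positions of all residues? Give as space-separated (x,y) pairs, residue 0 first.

Initial moves: DDDLLLL
Fold: move[5]->U => DDDLLUL (positions: [(0, 0), (0, -1), (0, -2), (0, -3), (-1, -3), (-2, -3), (-2, -2), (-3, -2)])
Fold: move[6]->U => DDDLLUU (positions: [(0, 0), (0, -1), (0, -2), (0, -3), (-1, -3), (-2, -3), (-2, -2), (-2, -1)])
Fold: move[2]->L => DDLLLUU (positions: [(0, 0), (0, -1), (0, -2), (-1, -2), (-2, -2), (-3, -2), (-3, -1), (-3, 0)])

Answer: (0,0) (0,-1) (0,-2) (-1,-2) (-2,-2) (-3,-2) (-3,-1) (-3,0)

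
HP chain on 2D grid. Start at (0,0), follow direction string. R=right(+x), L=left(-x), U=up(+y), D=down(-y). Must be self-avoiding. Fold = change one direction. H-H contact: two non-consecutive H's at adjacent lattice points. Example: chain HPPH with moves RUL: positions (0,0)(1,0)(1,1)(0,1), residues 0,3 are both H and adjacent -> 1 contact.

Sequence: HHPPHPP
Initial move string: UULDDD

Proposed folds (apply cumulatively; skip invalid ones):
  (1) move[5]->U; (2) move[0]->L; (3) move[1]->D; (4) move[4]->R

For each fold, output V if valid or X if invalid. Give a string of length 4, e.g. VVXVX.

Answer: XVVV

Derivation:
Initial: UULDDD -> [(0, 0), (0, 1), (0, 2), (-1, 2), (-1, 1), (-1, 0), (-1, -1)]
Fold 1: move[5]->U => UULDDU INVALID (collision), skipped
Fold 2: move[0]->L => LULDDD VALID
Fold 3: move[1]->D => LDLDDD VALID
Fold 4: move[4]->R => LDLDRD VALID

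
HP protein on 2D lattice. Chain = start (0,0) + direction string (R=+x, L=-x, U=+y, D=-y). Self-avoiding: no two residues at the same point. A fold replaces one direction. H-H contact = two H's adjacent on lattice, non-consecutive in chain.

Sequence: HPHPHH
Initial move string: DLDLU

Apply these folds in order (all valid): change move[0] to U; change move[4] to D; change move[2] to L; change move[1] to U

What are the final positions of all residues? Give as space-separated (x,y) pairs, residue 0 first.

Answer: (0,0) (0,1) (0,2) (-1,2) (-2,2) (-2,1)

Derivation:
Initial moves: DLDLU
Fold: move[0]->U => ULDLU (positions: [(0, 0), (0, 1), (-1, 1), (-1, 0), (-2, 0), (-2, 1)])
Fold: move[4]->D => ULDLD (positions: [(0, 0), (0, 1), (-1, 1), (-1, 0), (-2, 0), (-2, -1)])
Fold: move[2]->L => ULLLD (positions: [(0, 0), (0, 1), (-1, 1), (-2, 1), (-3, 1), (-3, 0)])
Fold: move[1]->U => UULLD (positions: [(0, 0), (0, 1), (0, 2), (-1, 2), (-2, 2), (-2, 1)])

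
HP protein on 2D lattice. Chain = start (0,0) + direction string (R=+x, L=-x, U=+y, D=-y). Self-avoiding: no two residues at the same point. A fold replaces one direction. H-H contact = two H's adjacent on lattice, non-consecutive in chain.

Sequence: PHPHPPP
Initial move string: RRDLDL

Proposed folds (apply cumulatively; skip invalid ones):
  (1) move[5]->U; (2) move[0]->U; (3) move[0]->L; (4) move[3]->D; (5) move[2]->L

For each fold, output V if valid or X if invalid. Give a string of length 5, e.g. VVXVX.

Answer: XXXVX

Derivation:
Initial: RRDLDL -> [(0, 0), (1, 0), (2, 0), (2, -1), (1, -1), (1, -2), (0, -2)]
Fold 1: move[5]->U => RRDLDU INVALID (collision), skipped
Fold 2: move[0]->U => URDLDL INVALID (collision), skipped
Fold 3: move[0]->L => LRDLDL INVALID (collision), skipped
Fold 4: move[3]->D => RRDDDL VALID
Fold 5: move[2]->L => RRLDDL INVALID (collision), skipped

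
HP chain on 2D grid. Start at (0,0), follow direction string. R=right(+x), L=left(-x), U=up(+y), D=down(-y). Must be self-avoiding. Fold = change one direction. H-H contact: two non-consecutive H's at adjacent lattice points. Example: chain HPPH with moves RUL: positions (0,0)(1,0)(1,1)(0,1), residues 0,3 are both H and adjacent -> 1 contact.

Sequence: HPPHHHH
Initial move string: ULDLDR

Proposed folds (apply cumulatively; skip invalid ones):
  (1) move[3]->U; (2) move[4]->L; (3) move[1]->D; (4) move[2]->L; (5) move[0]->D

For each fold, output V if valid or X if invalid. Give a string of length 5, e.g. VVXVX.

Initial: ULDLDR -> [(0, 0), (0, 1), (-1, 1), (-1, 0), (-2, 0), (-2, -1), (-1, -1)]
Fold 1: move[3]->U => ULDUDR INVALID (collision), skipped
Fold 2: move[4]->L => ULDLLR INVALID (collision), skipped
Fold 3: move[1]->D => UDDLDR INVALID (collision), skipped
Fold 4: move[2]->L => ULLLDR VALID
Fold 5: move[0]->D => DLLLDR VALID

Answer: XXXVV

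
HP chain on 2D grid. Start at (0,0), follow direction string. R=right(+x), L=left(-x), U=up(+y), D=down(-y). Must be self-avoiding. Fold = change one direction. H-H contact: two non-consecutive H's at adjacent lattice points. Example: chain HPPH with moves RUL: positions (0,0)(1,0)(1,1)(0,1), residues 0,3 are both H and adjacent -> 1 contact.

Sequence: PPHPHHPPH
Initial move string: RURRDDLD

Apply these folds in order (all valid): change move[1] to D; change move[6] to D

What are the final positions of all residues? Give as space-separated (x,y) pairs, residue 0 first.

Initial moves: RURRDDLD
Fold: move[1]->D => RDRRDDLD (positions: [(0, 0), (1, 0), (1, -1), (2, -1), (3, -1), (3, -2), (3, -3), (2, -3), (2, -4)])
Fold: move[6]->D => RDRRDDDD (positions: [(0, 0), (1, 0), (1, -1), (2, -1), (3, -1), (3, -2), (3, -3), (3, -4), (3, -5)])

Answer: (0,0) (1,0) (1,-1) (2,-1) (3,-1) (3,-2) (3,-3) (3,-4) (3,-5)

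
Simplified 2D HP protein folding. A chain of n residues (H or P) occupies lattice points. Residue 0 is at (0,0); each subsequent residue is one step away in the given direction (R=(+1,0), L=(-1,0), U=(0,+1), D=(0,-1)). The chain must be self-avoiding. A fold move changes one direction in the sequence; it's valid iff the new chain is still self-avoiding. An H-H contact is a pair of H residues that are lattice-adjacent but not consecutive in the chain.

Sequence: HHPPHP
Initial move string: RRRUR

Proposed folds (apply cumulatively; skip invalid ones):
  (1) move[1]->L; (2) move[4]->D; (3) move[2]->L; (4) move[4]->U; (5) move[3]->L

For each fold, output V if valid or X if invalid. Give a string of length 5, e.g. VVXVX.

Initial: RRRUR -> [(0, 0), (1, 0), (2, 0), (3, 0), (3, 1), (4, 1)]
Fold 1: move[1]->L => RLRUR INVALID (collision), skipped
Fold 2: move[4]->D => RRRUD INVALID (collision), skipped
Fold 3: move[2]->L => RRLUR INVALID (collision), skipped
Fold 4: move[4]->U => RRRUU VALID
Fold 5: move[3]->L => RRRLU INVALID (collision), skipped

Answer: XXXVX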